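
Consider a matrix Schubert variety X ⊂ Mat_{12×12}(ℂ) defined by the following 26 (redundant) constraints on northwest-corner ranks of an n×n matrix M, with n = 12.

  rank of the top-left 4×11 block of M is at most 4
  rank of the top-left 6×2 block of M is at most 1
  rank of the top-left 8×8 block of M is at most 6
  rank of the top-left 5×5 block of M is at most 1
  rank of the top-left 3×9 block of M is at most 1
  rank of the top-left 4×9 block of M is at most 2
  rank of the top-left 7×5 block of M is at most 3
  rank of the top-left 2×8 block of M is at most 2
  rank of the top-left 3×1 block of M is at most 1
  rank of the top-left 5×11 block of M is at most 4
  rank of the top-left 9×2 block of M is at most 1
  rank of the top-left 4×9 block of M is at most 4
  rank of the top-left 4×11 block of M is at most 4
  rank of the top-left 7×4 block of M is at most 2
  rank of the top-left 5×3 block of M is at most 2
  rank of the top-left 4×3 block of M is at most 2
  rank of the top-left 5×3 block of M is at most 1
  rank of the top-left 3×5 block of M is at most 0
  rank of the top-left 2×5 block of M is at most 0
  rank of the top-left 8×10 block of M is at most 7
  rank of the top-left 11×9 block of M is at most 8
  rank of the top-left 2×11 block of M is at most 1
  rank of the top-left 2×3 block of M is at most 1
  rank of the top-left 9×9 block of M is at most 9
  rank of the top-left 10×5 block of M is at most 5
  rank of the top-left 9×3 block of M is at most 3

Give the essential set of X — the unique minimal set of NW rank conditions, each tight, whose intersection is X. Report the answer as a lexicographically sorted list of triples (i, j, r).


Recovering R(i,j) via the rank-extension bound from the 26 conditions:

  R[1]: 0 0 0 0 0 1 1 1 1 1 1 1
  R[2]: 0 0 0 0 0 1 1 1 1 1 1 2
  R[3]: 0 0 0 0 0 1 1 1 1 2 2 3
  R[4]: 1 1 1 1 1 2 2 2 2 3 3 4
  R[5]: 1 1 1 1 1 2 3 3 3 4 4 5
  R[6]: 1 1 2 2 2 3 4 4 4 5 5 6
  R[7]: 1 1 2 2 3 4 5 5 5 6 6 7
  R[8]: 1 1 2 3 4 5 6 6 6 7 7 8
  R[9]: 1 1 2 3 4 5 6 7 7 8 8 9
  R[10]: 1 2 3 4 5 6 7 8 8 9 9 10
  R[11]: 1 2 3 4 5 6 7 8 8 9 10 11
  R[12]: 1 2 3 4 5 6 7 8 9 10 11 12

second differences of R give the permutation w = (6, 12, 10, 1, 7, 3, 5, 4, 8, 2, 11, 9).

D(w) has 33 cells with 7 SE-corners; essential set:

[(2, 11, 1), (3, 5, 0), (3, 9, 1), (5, 5, 1), (7, 4, 2), (9, 2, 1), (11, 9, 8)]


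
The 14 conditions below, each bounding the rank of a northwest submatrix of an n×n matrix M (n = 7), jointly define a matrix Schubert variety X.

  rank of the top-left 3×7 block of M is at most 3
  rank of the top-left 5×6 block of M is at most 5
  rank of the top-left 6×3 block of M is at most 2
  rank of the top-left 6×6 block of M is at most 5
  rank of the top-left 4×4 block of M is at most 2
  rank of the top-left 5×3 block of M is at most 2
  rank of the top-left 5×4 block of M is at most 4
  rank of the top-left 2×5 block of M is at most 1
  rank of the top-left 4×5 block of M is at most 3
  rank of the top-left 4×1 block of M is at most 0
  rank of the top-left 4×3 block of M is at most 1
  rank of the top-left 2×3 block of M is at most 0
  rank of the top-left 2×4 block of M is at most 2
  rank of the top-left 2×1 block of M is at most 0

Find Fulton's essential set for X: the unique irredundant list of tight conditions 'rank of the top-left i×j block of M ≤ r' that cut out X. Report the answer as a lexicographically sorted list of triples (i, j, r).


Reconstructing r_w from the 14 given conditions:

  i=1: 0  0  0  1  1  1  1
  i=2: 0  0  0  1  1  2  2
  i=3: 0  1  1  2  2  3  3
  i=4: 0  1  1  2  3  4  4
  i=5: 1  2  2  3  4  5  5
  i=6: 1  2  2  3  4  5  6
  i=7: 1  2  3  4  5  6  7

reading off 1-entries of Δ²R: w = (4, 6, 2, 5, 1, 7, 3).

|D(w)|=11, |Ess(w)|=5:

[(2, 3, 0), (2, 5, 1), (4, 1, 0), (4, 3, 1), (6, 3, 2)]


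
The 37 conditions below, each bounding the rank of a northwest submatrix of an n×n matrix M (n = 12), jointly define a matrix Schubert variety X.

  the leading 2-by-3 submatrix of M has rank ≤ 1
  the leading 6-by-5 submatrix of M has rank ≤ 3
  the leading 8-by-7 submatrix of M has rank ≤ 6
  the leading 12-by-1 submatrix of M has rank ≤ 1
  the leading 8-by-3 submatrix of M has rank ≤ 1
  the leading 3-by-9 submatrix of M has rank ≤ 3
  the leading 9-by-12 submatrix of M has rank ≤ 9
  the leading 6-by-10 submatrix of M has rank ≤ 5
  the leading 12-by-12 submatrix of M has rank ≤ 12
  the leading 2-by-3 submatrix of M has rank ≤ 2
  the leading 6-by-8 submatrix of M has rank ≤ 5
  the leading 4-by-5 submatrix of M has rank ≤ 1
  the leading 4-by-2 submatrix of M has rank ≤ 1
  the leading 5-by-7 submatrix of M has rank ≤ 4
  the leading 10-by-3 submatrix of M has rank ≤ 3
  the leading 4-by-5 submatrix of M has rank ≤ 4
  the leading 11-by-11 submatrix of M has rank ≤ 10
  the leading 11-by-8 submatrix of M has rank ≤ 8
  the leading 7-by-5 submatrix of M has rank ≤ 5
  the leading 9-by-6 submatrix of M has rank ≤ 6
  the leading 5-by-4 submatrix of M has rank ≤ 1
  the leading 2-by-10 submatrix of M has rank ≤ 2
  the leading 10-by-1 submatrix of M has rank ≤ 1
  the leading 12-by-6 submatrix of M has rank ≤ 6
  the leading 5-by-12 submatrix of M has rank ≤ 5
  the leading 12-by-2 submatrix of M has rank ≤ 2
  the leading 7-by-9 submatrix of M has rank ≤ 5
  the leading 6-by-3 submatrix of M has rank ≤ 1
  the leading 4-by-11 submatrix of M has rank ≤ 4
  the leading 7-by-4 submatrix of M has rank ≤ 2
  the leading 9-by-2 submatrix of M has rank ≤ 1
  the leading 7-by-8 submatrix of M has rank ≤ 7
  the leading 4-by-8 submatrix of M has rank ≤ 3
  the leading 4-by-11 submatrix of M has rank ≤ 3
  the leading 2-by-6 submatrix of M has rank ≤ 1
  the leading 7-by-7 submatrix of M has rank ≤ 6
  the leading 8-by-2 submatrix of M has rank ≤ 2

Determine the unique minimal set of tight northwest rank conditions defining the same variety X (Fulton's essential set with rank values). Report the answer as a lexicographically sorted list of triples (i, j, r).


Recovering R(i,j) via the rank-extension bound from the 37 conditions:

  i=1: 1 1 1 1 1 1 1 1 1 1 1 1
  i=2: 1 1 1 1 1 1 2 2 2 2 2 2
  i=3: 1 1 1 1 1 2 3 3 3 3 3 3
  i=4: 1 1 1 1 1 2 3 3 3 3 3 4
  i=5: 1 1 1 1 2 3 4 4 4 4 4 5
  i=6: 1 1 1 2 3 4 5 5 5 5 5 6
  i=7: 1 1 1 2 3 4 5 5 5 6 6 7
  i=8: 1 1 1 2 3 4 5 6 6 7 7 8
  i=9: 1 1 2 3 4 5 6 7 7 8 8 9
  i=10: 1 2 3 4 5 6 7 8 8 9 9 10
  i=11: 1 2 3 4 5 6 7 8 9 10 10 11
  i=12: 1 2 3 4 5 6 7 8 9 10 11 12

the unique w with this rank table is (1, 7, 6, 12, 5, 4, 10, 8, 3, 2, 9, 11).

7 SE-corners of the 29-cell Rothe diagram give Ess(w):

[(2, 6, 1), (4, 5, 1), (4, 11, 3), (5, 4, 1), (7, 9, 5), (8, 3, 1), (9, 2, 1)]


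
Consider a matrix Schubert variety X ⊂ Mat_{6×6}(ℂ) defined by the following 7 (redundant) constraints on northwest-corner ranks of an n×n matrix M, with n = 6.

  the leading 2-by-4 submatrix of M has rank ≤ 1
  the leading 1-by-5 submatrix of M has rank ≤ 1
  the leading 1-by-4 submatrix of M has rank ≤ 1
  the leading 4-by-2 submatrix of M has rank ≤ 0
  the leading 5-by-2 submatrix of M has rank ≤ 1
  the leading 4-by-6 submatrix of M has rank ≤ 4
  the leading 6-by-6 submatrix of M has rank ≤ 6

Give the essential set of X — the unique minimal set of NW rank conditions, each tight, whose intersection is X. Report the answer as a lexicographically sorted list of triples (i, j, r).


Computing R[i][j] = min implied NW-rank bound (n=6, 7 conditions):

  0 0 1 1 1 1
  0 0 1 1 2 2
  0 0 1 2 3 3
  0 0 1 2 3 4
  1 1 2 3 4 5
  1 2 3 4 5 6

giving w = (3, 5, 4, 6, 1, 2) via Δ²R.

D(w) has 9 cells with 2 SE-corners; essential set:

[(2, 4, 1), (4, 2, 0)]


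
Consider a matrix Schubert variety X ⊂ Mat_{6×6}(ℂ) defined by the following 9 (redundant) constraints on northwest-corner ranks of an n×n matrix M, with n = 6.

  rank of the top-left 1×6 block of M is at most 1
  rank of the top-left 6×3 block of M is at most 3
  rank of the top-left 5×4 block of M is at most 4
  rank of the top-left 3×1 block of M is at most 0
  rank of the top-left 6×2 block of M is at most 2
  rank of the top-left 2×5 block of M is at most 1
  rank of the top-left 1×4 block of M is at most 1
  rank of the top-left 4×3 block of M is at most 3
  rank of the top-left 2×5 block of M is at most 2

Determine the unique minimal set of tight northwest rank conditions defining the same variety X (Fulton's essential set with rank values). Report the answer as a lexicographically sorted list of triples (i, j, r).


Rank table r_w(6×6) implied by the 9 constraints:

  R[1]: 0 1 1 1 1 1
  R[2]: 0 1 1 1 1 2
  R[3]: 0 1 2 2 2 3
  R[4]: 1 2 3 3 3 4
  R[5]: 1 2 3 4 4 5
  R[6]: 1 2 3 4 5 6

hence w(1..6) = (2, 6, 3, 1, 4, 5).

Fulton essential set (2 of the 6 Rothe cells):

[(2, 5, 1), (3, 1, 0)]


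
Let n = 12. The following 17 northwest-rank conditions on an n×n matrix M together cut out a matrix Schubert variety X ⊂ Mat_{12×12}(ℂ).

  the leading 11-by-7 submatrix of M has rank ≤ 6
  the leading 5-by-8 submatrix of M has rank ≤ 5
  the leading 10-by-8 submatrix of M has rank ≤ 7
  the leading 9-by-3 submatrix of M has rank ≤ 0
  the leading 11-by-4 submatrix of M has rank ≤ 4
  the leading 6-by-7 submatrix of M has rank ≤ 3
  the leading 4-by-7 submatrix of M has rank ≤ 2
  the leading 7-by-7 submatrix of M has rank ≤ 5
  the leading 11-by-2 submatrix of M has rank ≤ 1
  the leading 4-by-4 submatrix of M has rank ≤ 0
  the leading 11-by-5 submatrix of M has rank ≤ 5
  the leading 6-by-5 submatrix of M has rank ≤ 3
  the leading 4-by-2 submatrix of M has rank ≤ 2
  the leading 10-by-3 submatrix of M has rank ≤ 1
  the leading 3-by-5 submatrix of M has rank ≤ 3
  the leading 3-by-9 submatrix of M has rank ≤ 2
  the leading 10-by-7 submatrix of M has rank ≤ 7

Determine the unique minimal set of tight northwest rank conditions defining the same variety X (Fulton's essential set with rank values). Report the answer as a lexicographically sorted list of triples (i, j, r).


Recovering R(i,j) via the rank-extension bound from the 17 conditions:

  0, 0, 0, 0, 1, 1, 1, 1, 1, 1, 1, 1
  0, 0, 0, 0, 1, 2, 2, 2, 2, 2, 2, 2
  0, 0, 0, 0, 1, 2, 2, 2, 2, 3, 3, 3
  0, 0, 0, 0, 1, 2, 2, 3, 3, 4, 4, 4
  0, 0, 0, 1, 2, 3, 3, 4, 4, 5, 5, 5
  0, 0, 0, 1, 2, 3, 3, 4, 5, 6, 6, 6
  0, 0, 0, 1, 2, 3, 4, 5, 6, 7, 7, 7
  0, 0, 0, 1, 2, 3, 4, 5, 6, 7, 8, 8
  0, 0, 0, 1, 2, 3, 4, 5, 6, 7, 8, 9
  1, 1, 1, 2, 3, 4, 5, 6, 7, 8, 9, 10
  1, 1, 2, 3, 4, 5, 6, 7, 8, 9, 10, 11
  1, 2, 3, 4, 5, 6, 7, 8, 9, 10, 11, 12

hence w(1..12) = (5, 6, 10, 8, 4, 9, 7, 11, 12, 1, 3, 2).

Rothe diagram D(w) (37 cells), 6 SE-corners (essential conditions):

[(3, 9, 2), (4, 4, 0), (4, 7, 2), (6, 7, 3), (9, 3, 0), (11, 2, 1)]


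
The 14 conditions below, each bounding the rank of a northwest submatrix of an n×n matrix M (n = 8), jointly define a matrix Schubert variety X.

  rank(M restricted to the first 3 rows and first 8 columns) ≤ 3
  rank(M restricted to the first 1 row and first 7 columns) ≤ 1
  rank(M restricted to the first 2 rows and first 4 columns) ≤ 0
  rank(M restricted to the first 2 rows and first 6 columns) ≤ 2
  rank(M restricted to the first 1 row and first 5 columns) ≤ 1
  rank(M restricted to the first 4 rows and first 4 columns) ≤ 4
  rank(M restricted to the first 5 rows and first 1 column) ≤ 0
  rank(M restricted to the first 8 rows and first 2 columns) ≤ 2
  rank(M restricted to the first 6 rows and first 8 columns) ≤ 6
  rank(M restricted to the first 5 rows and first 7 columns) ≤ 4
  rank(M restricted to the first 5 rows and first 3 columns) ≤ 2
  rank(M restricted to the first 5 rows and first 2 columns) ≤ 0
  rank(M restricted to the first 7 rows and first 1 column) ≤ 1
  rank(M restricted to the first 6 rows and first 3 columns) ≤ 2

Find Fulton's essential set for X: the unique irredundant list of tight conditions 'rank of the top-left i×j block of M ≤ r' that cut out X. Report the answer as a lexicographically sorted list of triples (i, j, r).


Reconstructing r_w from the 14 given conditions:

  R[1]: 0 | 0 | 0 | 0 | 1 | 1 | 1 | 1
  R[2]: 0 | 0 | 0 | 0 | 1 | 2 | 2 | 2
  R[3]: 0 | 0 | 1 | 1 | 2 | 3 | 3 | 3
  R[4]: 0 | 0 | 1 | 2 | 3 | 4 | 4 | 4
  R[5]: 0 | 0 | 1 | 2 | 3 | 4 | 4 | 5
  R[6]: 1 | 1 | 2 | 3 | 4 | 5 | 5 | 6
  R[7]: 1 | 2 | 3 | 4 | 5 | 6 | 6 | 7
  R[8]: 1 | 2 | 3 | 4 | 5 | 6 | 7 | 8

second differences of R give the permutation w = (5, 6, 3, 4, 8, 1, 2, 7).

D(w) has 15 cells with 3 SE-corners; essential set:

[(2, 4, 0), (5, 2, 0), (5, 7, 4)]


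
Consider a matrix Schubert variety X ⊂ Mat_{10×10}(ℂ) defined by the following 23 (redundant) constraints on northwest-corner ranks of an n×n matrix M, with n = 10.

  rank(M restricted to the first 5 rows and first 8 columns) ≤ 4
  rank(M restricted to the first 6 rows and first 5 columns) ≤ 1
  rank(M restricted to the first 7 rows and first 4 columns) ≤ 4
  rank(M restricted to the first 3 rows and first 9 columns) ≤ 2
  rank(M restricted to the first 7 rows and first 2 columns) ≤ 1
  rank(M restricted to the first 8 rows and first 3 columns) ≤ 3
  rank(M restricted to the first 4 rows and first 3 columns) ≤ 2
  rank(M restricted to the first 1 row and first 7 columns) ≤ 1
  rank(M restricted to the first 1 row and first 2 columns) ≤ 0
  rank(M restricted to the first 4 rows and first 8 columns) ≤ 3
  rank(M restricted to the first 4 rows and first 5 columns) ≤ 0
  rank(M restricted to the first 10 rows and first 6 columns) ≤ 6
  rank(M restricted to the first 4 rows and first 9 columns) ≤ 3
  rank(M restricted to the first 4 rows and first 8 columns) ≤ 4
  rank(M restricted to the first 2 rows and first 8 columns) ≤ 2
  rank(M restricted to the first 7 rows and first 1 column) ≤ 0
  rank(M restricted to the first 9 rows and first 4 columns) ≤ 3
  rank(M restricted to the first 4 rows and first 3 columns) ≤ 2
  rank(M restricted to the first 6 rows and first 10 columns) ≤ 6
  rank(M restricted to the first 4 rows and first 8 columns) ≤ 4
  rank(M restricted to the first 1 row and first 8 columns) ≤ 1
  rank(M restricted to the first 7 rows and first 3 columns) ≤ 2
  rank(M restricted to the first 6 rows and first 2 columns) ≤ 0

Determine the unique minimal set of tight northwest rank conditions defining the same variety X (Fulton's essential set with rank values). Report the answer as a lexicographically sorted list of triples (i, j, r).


Recovering R(i,j) via the rank-extension bound from the 23 conditions:

  R[1]: 0 0 0 0 0 1 1 1 1 1
  R[2]: 0 0 0 0 0 1 2 2 2 2
  R[3]: 0 0 0 0 0 1 2 2 2 3
  R[4]: 0 0 0 0 0 1 2 3 3 4
  R[5]: 0 0 1 1 1 2 3 4 4 5
  R[6]: 0 0 1 1 1 2 3 4 5 6
  R[7]: 0 1 2 2 2 3 4 5 6 7
  R[8]: 1 2 3 3 3 4 5 6 7 8
  R[9]: 1 2 3 3 4 5 6 7 8 9
  R[10]: 1 2 3 4 5 6 7 8 9 10

so w = (6, 7, 10, 8, 3, 9, 2, 1, 5, 4).

D(w) has 30 cells with 6 SE-corners; essential set:

[(3, 9, 2), (4, 5, 0), (6, 2, 0), (6, 5, 1), (7, 1, 0), (9, 4, 3)]


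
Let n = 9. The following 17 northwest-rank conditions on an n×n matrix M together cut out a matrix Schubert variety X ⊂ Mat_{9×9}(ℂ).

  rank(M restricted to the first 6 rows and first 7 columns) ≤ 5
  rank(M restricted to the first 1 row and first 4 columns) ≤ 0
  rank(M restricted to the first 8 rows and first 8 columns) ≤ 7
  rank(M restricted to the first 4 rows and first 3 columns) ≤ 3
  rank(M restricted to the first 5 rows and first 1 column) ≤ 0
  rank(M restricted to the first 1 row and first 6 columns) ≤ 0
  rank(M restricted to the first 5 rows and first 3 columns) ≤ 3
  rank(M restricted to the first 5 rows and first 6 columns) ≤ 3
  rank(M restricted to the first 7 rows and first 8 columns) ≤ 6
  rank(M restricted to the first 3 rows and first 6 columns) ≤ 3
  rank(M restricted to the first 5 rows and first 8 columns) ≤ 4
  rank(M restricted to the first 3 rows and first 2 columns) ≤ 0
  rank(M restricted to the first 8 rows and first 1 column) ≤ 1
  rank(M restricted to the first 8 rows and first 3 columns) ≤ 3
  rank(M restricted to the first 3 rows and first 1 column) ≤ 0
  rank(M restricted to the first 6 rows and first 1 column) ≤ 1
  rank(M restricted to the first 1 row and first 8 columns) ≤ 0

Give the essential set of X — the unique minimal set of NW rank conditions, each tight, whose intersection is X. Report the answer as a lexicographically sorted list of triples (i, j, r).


Computing R[i][j] = min implied NW-rank bound (n=9, 17 conditions):

  0  0  0  0  0  0  0  0  1
  0  0  1  1  1  1  1  1  2
  0  0  1  2  2  2  2  2  3
  0  1  2  3  3  3  3  3  4
  0  1  2  3  3  3  4  4  5
  1  2  3  4  4  4  5  5  6
  1  2  3  4  5  5  6  6  7
  1  2  3  4  5  6  7  7  8
  1  2  3  4  5  6  7  8  9

so w = (9, 3, 4, 2, 7, 1, 5, 6, 8).

Fulton essential set (4 of the 16 Rothe cells):

[(1, 8, 0), (3, 2, 0), (5, 1, 0), (5, 6, 3)]


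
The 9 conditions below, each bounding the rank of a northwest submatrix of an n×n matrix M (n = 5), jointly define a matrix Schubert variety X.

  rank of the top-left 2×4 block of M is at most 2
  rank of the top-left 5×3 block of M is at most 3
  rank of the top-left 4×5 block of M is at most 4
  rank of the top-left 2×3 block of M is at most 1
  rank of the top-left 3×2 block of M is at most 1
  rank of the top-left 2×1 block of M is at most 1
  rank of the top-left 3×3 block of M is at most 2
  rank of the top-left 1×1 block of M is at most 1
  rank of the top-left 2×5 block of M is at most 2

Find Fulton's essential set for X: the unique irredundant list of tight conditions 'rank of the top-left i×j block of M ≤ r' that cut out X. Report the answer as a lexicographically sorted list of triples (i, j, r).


The tightest implied rank at each (i,j), from the 9 conditions:

  1 | 1 | 1 | 1 | 1
  1 | 1 | 1 | 2 | 2
  1 | 1 | 2 | 3 | 3
  1 | 2 | 3 | 4 | 4
  1 | 2 | 3 | 4 | 5

giving w = (1, 4, 3, 2, 5) via Δ²R.

Fulton essential set (2 of the 3 Rothe cells):

[(2, 3, 1), (3, 2, 1)]


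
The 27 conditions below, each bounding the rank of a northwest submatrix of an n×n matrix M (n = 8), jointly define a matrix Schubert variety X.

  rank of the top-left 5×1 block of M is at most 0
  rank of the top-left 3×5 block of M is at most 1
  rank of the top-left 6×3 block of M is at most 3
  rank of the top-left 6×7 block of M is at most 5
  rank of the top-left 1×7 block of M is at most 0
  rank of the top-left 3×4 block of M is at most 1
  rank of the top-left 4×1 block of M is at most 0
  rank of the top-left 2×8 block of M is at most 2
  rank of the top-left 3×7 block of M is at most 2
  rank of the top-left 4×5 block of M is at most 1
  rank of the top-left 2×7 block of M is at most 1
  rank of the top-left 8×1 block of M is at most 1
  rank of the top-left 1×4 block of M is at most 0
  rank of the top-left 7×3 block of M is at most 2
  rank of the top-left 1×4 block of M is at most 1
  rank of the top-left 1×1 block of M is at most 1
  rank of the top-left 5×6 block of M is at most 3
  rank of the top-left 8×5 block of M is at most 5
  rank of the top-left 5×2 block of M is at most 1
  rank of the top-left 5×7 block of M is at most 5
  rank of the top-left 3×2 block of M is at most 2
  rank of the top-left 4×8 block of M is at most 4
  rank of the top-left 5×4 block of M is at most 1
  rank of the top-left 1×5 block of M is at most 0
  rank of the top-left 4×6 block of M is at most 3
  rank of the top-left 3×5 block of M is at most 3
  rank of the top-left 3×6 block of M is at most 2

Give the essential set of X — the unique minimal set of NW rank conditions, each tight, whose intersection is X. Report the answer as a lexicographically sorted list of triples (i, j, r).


Rank table r_w(8×8) implied by the 27 constraints:

  i=1: 0 0 0 0 0 0 0 1
  i=2: 0 1 1 1 1 1 1 2
  i=3: 0 1 1 1 1 2 2 3
  i=4: 0 1 1 1 1 2 3 4
  i=5: 0 1 1 1 2 3 4 5
  i=6: 1 2 2 2 3 4 5 6
  i=7: 1 2 2 3 4 5 6 7
  i=8: 1 2 3 4 5 6 7 8

reading off 1-entries of Δ²R: w = (8, 2, 6, 7, 5, 1, 4, 3).

Fulton essential set (5 of the 20 Rothe cells):

[(1, 7, 0), (4, 5, 1), (5, 1, 0), (5, 4, 1), (7, 3, 2)]


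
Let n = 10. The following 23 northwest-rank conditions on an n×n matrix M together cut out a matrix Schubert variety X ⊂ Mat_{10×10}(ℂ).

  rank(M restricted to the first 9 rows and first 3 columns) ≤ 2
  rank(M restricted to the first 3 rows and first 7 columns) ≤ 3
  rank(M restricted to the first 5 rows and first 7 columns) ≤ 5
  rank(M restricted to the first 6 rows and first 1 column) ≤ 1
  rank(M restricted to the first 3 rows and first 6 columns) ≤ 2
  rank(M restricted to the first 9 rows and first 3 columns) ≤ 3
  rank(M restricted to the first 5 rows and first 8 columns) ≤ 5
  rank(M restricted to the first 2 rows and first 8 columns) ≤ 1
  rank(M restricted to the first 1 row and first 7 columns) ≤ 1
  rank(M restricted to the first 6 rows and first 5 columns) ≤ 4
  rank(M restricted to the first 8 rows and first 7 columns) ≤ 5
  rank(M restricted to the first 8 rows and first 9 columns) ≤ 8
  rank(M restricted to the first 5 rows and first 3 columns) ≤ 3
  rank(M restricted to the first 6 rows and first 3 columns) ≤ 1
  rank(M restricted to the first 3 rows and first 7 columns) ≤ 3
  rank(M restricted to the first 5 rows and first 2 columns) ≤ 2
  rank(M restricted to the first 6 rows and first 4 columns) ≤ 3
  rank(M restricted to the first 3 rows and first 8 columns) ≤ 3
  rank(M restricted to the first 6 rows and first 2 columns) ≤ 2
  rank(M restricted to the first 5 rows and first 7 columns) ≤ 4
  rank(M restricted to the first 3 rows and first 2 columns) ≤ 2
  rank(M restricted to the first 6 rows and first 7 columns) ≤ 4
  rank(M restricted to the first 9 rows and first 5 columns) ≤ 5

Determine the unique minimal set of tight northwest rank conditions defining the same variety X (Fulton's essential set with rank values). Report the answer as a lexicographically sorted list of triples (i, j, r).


Computing R[i][j] = min implied NW-rank bound (n=10, 23 conditions):

  i=1: 1 | 1 | 1 | 1 | 1 | 1 | 1 | 1 | 1 | 1
  i=2: 1 | 1 | 1 | 1 | 1 | 1 | 1 | 1 | 2 | 2
  i=3: 1 | 1 | 1 | 2 | 2 | 2 | 2 | 2 | 3 | 3
  i=4: 1 | 1 | 1 | 2 | 3 | 3 | 3 | 3 | 4 | 4
  i=5: 1 | 1 | 1 | 2 | 3 | 4 | 4 | 4 | 5 | 5
  i=6: 1 | 1 | 1 | 2 | 3 | 4 | 4 | 5 | 6 | 6
  i=7: 1 | 2 | 2 | 3 | 4 | 5 | 5 | 6 | 7 | 7
  i=8: 1 | 2 | 2 | 3 | 4 | 5 | 5 | 6 | 7 | 8
  i=9: 1 | 2 | 2 | 3 | 4 | 5 | 6 | 7 | 8 | 9
  i=10: 1 | 2 | 3 | 4 | 5 | 6 | 7 | 8 | 9 | 10

reading off 1-entries of Δ²R: w = (1, 9, 4, 5, 6, 8, 2, 10, 7, 3).

Fulton essential set (5 of the 19 Rothe cells):

[(2, 8, 1), (6, 3, 1), (6, 7, 4), (8, 7, 5), (9, 3, 2)]


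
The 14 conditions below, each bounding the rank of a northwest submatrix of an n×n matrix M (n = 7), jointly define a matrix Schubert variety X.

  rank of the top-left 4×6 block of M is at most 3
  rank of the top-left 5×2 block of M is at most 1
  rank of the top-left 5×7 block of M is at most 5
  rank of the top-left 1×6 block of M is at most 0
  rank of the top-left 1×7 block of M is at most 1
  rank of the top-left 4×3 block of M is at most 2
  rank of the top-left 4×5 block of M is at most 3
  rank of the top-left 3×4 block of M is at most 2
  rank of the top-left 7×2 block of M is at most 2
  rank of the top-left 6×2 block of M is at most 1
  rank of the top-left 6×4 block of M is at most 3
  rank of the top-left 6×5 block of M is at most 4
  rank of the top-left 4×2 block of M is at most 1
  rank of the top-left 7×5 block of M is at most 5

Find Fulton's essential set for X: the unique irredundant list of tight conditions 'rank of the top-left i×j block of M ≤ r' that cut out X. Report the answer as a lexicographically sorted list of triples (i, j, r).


The tightest implied rank at each (i,j), from the 14 conditions:

  0  0  0  0  0  0  1
  1  1  1  1  1  1  2
  1  1  2  2  2  2  3
  1  1  2  3  3  3  4
  1  1  2  3  4  4  5
  1  1  2  3  4  5  6
  1  2  3  4  5  6  7

giving w = (7, 1, 3, 4, 5, 6, 2) via Δ²R.

Fulton essential set (2 of the 10 Rothe cells):

[(1, 6, 0), (6, 2, 1)]


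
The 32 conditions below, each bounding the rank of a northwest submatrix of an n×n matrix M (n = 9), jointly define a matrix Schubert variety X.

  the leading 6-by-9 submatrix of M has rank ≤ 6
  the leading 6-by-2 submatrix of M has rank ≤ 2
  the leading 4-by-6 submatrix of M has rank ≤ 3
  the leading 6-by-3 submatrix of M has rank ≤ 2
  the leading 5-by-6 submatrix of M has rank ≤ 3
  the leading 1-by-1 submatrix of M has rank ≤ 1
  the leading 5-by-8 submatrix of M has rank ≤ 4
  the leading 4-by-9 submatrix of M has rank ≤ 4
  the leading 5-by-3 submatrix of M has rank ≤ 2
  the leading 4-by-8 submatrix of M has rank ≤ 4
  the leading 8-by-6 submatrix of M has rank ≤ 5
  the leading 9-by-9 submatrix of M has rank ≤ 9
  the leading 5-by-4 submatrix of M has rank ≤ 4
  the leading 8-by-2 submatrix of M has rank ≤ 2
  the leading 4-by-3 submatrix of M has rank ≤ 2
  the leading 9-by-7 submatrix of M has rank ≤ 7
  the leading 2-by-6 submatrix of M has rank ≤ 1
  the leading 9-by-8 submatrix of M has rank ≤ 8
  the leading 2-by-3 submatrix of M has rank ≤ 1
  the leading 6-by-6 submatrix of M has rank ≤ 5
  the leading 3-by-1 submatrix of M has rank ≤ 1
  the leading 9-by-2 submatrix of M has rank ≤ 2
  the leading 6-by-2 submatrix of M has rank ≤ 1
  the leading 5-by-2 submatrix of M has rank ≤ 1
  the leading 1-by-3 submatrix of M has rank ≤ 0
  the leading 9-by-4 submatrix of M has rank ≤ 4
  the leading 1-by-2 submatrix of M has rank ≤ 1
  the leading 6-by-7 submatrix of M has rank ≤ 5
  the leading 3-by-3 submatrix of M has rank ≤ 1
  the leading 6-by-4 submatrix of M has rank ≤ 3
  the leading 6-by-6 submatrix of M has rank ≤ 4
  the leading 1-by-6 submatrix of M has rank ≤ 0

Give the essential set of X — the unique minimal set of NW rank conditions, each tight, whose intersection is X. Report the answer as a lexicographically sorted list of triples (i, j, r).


Recovering R(i,j) via the rank-extension bound from the 32 conditions:

  0 | 0 | 0 | 0 | 0 | 0 | 1 | 1 | 1
  1 | 1 | 1 | 1 | 1 | 1 | 2 | 2 | 2
  1 | 1 | 1 | 2 | 2 | 2 | 3 | 3 | 3
  1 | 1 | 2 | 3 | 3 | 3 | 4 | 4 | 4
  1 | 1 | 2 | 3 | 3 | 3 | 4 | 4 | 5
  1 | 1 | 2 | 3 | 4 | 4 | 5 | 5 | 6
  1 | 2 | 3 | 4 | 5 | 5 | 6 | 6 | 7
  1 | 2 | 3 | 4 | 5 | 5 | 6 | 7 | 8
  1 | 2 | 3 | 4 | 5 | 6 | 7 | 8 | 9

hence w(1..9) = (7, 1, 4, 3, 9, 5, 2, 8, 6).

6 SE-corners of the 15-cell Rothe diagram give Ess(w):

[(1, 6, 0), (3, 3, 1), (5, 6, 3), (5, 8, 4), (6, 2, 1), (8, 6, 5)]


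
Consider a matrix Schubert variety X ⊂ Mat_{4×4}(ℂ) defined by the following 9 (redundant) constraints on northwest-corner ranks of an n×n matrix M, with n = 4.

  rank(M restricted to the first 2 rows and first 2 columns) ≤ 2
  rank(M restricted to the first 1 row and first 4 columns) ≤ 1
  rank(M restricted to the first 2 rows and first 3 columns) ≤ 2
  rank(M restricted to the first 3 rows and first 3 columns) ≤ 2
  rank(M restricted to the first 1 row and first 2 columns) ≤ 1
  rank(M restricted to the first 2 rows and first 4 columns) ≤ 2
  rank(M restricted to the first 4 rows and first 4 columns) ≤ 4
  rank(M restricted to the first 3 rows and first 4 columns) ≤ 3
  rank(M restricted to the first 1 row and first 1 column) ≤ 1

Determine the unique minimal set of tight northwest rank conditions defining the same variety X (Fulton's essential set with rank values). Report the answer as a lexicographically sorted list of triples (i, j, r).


Recovering R(i,j) via the rank-extension bound from the 9 conditions:

  i=1: 1 1 1 1
  i=2: 1 2 2 2
  i=3: 1 2 2 3
  i=4: 1 2 3 4

hence w(1..4) = (1, 2, 4, 3).

D(w) has 1 cell with 1 SE-corner; essential set:

[(3, 3, 2)]


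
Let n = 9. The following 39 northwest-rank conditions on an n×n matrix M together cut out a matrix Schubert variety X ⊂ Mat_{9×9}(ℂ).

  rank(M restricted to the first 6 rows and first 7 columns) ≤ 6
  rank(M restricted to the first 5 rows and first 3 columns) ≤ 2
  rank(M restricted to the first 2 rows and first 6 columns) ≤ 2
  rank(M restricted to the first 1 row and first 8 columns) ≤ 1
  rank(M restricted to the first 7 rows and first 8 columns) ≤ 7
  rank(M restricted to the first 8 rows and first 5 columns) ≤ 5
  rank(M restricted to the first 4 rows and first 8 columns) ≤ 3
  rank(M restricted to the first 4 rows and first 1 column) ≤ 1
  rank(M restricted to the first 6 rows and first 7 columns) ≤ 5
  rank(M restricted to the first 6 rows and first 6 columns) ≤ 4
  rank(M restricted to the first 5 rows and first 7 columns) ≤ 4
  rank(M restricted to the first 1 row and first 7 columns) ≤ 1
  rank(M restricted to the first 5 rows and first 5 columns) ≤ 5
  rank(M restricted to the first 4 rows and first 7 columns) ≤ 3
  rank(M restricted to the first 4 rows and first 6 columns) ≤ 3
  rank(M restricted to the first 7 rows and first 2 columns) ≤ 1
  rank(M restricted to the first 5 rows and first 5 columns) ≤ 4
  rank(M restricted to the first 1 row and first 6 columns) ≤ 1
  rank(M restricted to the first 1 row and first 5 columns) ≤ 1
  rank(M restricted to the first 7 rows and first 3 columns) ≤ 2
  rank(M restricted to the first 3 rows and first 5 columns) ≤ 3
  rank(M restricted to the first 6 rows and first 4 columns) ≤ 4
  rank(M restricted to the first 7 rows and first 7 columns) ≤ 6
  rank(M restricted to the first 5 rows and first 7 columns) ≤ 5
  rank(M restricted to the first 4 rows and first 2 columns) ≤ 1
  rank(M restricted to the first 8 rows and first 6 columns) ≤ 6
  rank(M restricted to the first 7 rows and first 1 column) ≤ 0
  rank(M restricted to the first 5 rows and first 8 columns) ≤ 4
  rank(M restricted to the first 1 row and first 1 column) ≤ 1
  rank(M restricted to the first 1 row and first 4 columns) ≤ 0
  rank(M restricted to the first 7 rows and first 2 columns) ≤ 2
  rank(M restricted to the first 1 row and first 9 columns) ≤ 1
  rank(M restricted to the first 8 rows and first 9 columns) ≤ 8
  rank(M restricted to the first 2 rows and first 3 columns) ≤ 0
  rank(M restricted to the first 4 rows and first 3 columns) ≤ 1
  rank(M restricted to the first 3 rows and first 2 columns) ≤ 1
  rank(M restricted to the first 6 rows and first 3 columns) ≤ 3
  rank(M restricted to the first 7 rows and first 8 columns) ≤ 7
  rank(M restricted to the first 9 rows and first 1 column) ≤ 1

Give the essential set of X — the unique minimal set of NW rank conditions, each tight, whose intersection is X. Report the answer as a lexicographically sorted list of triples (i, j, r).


Computing R[i][j] = min implied NW-rank bound (n=9, 39 conditions):

  R[1]: 0  0  0  0  1  1  1  1  1
  R[2]: 0  0  0  1  2  2  2  2  2
  R[3]: 0  1  1  2  3  3  3  3  3
  R[4]: 0  1  1  2  3  3  3  3  4
  R[5]: 0  1  2  3  4  4  4  4  5
  R[6]: 0  1  2  3  4  4  5  5  6
  R[7]: 0  1  2  3  4  5  6  6  7
  R[8]: 1  2  3  4  5  6  7  7  8
  R[9]: 1  2  3  4  5  6  7  8  9

second differences of R give the permutation w = (5, 4, 2, 9, 3, 7, 6, 1, 8).

ℓ(w)=17; the 6 essential cells (i,j,r):

[(1, 4, 0), (2, 3, 0), (4, 3, 1), (4, 8, 3), (6, 6, 4), (7, 1, 0)]


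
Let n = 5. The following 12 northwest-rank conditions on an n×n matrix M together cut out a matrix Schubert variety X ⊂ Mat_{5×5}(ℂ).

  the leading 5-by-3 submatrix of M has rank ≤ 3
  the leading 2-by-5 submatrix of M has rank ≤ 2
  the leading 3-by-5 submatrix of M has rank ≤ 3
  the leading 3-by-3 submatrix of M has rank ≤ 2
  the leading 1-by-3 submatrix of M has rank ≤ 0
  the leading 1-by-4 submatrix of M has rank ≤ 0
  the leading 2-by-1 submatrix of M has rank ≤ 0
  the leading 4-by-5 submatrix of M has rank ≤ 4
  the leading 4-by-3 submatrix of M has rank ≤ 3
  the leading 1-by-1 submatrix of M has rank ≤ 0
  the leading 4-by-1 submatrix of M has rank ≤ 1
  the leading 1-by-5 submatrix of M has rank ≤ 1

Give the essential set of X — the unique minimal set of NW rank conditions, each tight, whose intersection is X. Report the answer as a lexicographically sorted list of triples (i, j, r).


Reconstructing r_w from the 12 given conditions:

  0, 0, 0, 0, 1
  0, 1, 1, 1, 2
  1, 2, 2, 2, 3
  1, 2, 3, 3, 4
  1, 2, 3, 4, 5

the unique w with this rank table is (5, 2, 1, 3, 4).

2 SE-corners of the 5-cell Rothe diagram give Ess(w):

[(1, 4, 0), (2, 1, 0)]


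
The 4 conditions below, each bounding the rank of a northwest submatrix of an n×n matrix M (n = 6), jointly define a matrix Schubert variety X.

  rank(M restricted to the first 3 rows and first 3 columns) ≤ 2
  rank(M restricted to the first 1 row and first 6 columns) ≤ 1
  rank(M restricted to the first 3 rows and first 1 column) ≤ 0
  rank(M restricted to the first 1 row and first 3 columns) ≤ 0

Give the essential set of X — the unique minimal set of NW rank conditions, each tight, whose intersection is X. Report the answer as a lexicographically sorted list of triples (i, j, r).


Propagating the 4 rank bounds to every northwest block:

  R[1]: 0  0  0  1  1  1
  R[2]: 0  1  1  2  2  2
  R[3]: 0  1  2  3  3  3
  R[4]: 1  2  3  4  4  4
  R[5]: 1  2  3  4  5  5
  R[6]: 1  2  3  4  5  6

second differences of R give the permutation w = (4, 2, 3, 1, 5, 6).

|D(w)|=5, |Ess(w)|=2:

[(1, 3, 0), (3, 1, 0)]


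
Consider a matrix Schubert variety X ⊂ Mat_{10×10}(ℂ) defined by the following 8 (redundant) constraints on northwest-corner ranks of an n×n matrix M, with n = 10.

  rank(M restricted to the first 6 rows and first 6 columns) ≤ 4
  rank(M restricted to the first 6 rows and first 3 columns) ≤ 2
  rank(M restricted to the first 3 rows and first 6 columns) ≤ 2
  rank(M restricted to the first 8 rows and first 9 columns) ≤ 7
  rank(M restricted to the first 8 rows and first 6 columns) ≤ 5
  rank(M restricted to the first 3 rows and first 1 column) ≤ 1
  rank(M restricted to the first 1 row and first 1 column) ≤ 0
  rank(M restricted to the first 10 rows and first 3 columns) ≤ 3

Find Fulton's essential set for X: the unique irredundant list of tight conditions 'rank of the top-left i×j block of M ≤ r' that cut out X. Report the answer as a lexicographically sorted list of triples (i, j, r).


Rank table r_w(10×10) implied by the 8 constraints:

  row 1: 0  1  1  1  1  1  1  1  1  1
  row 2: 1  2  2  2  2  2  2  2  2  2
  row 3: 1  2  2  2  2  2  3  3  3  3
  row 4: 1  2  2  3  3  3  4  4  4  4
  row 5: 1  2  2  3  4  4  5  5  5  5
  row 6: 1  2  2  3  4  4  5  6  6  6
  row 7: 1  2  3  4  5  5  6  7  7  7
  row 8: 1  2  3  4  5  5  6  7  7  8
  row 9: 1  2  3  4  5  6  7  8  8  9
  row 10: 1  2  3  4  5  6  7  8  9  10

so w = (2, 1, 7, 4, 5, 8, 3, 10, 6, 9).

ℓ(w)=11; the 6 essential cells (i,j,r):

[(1, 1, 0), (3, 6, 2), (6, 3, 2), (6, 6, 4), (8, 6, 5), (8, 9, 7)]


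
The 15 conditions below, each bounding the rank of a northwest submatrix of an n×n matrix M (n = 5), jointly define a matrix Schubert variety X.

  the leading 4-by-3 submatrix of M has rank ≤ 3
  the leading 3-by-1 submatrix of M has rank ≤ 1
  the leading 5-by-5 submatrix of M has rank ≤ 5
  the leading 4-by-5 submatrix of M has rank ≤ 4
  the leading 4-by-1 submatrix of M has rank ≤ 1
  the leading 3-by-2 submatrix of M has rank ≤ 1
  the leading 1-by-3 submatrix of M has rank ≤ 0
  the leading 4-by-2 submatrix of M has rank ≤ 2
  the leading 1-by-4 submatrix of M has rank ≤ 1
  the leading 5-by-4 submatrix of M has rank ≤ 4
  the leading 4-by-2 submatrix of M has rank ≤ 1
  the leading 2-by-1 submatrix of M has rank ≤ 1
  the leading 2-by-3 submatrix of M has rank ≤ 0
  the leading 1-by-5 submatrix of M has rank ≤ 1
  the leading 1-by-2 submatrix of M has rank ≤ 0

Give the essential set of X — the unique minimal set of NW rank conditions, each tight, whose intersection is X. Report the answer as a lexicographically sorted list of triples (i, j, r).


Recovering R(i,j) via the rank-extension bound from the 15 conditions:

  row 1: 0 | 0 | 0 | 1 | 1
  row 2: 0 | 0 | 0 | 1 | 2
  row 3: 1 | 1 | 1 | 2 | 3
  row 4: 1 | 1 | 2 | 3 | 4
  row 5: 1 | 2 | 3 | 4 | 5

giving w = (4, 5, 1, 3, 2) via Δ²R.

ℓ(w)=7; the 2 essential cells (i,j,r):

[(2, 3, 0), (4, 2, 1)]


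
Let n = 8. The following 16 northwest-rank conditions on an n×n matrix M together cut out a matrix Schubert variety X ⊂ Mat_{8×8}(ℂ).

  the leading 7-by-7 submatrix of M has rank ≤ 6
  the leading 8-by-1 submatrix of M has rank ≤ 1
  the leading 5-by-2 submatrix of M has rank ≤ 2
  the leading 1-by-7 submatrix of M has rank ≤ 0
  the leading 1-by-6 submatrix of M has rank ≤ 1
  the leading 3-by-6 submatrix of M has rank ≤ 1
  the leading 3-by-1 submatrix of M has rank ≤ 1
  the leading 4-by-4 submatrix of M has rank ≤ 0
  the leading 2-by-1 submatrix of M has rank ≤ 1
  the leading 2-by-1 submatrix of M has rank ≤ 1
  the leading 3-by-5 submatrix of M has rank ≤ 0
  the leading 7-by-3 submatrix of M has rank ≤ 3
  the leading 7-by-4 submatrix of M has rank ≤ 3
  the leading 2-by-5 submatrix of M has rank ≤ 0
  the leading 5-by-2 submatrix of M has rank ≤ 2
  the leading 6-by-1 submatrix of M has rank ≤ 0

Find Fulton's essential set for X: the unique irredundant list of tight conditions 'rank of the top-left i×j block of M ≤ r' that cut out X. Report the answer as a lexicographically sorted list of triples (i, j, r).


Rank table r_w(8×8) implied by the 16 constraints:

  i=1: 0 0 0 0 0 0 0 1
  i=2: 0 0 0 0 0 1 1 2
  i=3: 0 0 0 0 0 1 2 3
  i=4: 0 0 0 0 1 2 3 4
  i=5: 0 1 1 1 2 3 4 5
  i=6: 0 1 2 2 3 4 5 6
  i=7: 1 2 3 3 4 5 6 7
  i=8: 1 2 3 4 5 6 7 8

second differences of R give the permutation w = (8, 6, 7, 5, 2, 3, 1, 4).

Rothe diagram D(w) (23 cells), 4 SE-corners (essential conditions):

[(1, 7, 0), (3, 5, 0), (4, 4, 0), (6, 1, 0)]


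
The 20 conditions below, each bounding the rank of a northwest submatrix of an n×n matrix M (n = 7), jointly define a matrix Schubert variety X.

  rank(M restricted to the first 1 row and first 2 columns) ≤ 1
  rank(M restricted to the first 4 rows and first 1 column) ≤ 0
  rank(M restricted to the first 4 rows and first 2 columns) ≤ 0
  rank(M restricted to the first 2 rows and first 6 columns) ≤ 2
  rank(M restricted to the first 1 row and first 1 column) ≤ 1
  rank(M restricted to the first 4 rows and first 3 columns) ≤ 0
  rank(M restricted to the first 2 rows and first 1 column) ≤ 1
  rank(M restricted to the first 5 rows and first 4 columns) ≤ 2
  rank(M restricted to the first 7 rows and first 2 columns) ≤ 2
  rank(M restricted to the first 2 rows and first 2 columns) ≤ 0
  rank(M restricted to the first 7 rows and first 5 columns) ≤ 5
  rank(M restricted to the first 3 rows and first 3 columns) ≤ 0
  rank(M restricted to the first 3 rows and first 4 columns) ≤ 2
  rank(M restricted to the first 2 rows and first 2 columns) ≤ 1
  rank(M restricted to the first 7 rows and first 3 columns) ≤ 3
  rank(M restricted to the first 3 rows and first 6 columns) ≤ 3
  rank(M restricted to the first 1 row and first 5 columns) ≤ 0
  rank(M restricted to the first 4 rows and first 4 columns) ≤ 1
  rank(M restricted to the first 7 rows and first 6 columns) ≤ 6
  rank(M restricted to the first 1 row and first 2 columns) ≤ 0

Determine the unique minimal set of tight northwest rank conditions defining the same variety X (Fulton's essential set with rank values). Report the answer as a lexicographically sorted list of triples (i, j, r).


The tightest implied rank at each (i,j), from the 20 conditions:

  i=1: 0 | 0 | 0 | 0 | 0 | 1 | 1
  i=2: 0 | 0 | 0 | 1 | 1 | 2 | 2
  i=3: 0 | 0 | 0 | 1 | 2 | 3 | 3
  i=4: 0 | 0 | 0 | 1 | 2 | 3 | 4
  i=5: 1 | 1 | 1 | 2 | 3 | 4 | 5
  i=6: 1 | 2 | 2 | 3 | 4 | 5 | 6
  i=7: 1 | 2 | 3 | 4 | 5 | 6 | 7

second differences of R give the permutation w = (6, 4, 5, 7, 1, 2, 3).

Rothe diagram D(w) (14 cells), 2 SE-corners (essential conditions):

[(1, 5, 0), (4, 3, 0)]


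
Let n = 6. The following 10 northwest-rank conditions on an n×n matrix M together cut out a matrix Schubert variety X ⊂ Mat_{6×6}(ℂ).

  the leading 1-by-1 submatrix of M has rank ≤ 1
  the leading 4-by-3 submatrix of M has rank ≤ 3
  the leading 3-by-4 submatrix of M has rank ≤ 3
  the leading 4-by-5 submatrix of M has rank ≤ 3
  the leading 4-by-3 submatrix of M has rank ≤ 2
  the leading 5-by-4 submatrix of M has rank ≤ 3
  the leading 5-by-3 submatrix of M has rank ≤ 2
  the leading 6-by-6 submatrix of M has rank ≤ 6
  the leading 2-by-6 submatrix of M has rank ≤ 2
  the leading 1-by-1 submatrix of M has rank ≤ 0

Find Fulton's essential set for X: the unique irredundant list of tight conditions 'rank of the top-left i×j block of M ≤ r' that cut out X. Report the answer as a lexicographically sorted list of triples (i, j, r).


The tightest implied rank at each (i,j), from the 10 conditions:

  i=1: 0 1 1 1 1 1
  i=2: 1 2 2 2 2 2
  i=3: 1 2 2 3 3 3
  i=4: 1 2 2 3 3 4
  i=5: 1 2 2 3 4 5
  i=6: 1 2 3 4 5 6

the unique w with this rank table is (2, 1, 4, 6, 5, 3).

ℓ(w)=5; the 3 essential cells (i,j,r):

[(1, 1, 0), (4, 5, 3), (5, 3, 2)]
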